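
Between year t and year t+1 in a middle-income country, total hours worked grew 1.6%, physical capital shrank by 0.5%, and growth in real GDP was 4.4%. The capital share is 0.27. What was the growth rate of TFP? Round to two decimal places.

Labor's share = 1 − 0.27 = 0.73.
Physical capital: 0.27 × (-0.5) = -0.135 pp.
Total hours worked: 0.73 × 1.6 = 1.168 pp.
TFP growth = 4.4 − 1.033 = 3.367%.

3.37%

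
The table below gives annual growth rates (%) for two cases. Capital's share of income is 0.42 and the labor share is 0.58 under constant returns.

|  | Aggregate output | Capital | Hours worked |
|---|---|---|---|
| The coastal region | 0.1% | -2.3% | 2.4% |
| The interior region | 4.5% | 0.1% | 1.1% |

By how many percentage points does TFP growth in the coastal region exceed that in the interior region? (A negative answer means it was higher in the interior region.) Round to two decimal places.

Labor's share = 1 − 0.42 = 0.58.
The coastal region: TFP = 0.1 + 0.966 − 1.392 = -0.326%.
The interior region: TFP = 4.5 − 0.042 − 0.638 = 3.82%.
Difference = -0.326 − (3.82) = -4.146 pp.

-4.15 percentage points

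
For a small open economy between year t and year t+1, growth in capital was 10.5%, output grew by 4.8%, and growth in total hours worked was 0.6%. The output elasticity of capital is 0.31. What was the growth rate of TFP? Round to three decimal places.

Labor's share = 1 − 0.31 = 0.69.
Capital: 0.31 × 10.5 = 3.255 pp.
Total hours worked: 0.69 × 0.6 = 0.414 pp.
TFP growth = 4.8 − 3.669 = 1.131%.

1.131%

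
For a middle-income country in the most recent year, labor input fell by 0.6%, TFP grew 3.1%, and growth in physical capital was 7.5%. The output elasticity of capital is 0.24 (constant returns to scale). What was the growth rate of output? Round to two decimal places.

Labor's share = 1 − 0.24 = 0.76.
Physical capital: 0.24 × 7.5 = 1.8 pp.
Labor input: 0.76 × (-0.6) = -0.456 pp.
Output growth = 3.1 + 1.344 = 4.444%.

4.44%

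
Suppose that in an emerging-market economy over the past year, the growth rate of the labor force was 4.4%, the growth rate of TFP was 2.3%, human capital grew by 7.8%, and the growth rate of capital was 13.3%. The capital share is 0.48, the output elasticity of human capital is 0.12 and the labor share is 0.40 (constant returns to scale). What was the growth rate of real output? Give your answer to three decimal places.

11.380%

Labor's share = 1 − 0.48 − 0.12 = 0.4.
Capital: 0.48 × 13.3 = 6.384 pp.
Human capital: 0.12 × 7.8 = 0.936 pp.
The labor force: 0.4 × 4.4 = 1.76 pp.
Output growth = 2.3 + 9.08 = 11.38%.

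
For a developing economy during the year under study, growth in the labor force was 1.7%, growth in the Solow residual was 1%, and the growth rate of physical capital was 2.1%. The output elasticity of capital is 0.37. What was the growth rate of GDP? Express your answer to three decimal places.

GDP grew 2.848%.

Labor's share = 1 − 0.37 = 0.63.
Physical capital: 0.37 × 2.1 = 0.777 pp.
The labor force: 0.63 × 1.7 = 1.071 pp.
Output growth = 1 + 1.848 = 2.848%.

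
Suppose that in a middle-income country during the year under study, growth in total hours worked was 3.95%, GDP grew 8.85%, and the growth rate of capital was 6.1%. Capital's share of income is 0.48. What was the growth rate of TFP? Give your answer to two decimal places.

3.87%

Labor's share = 1 − 0.48 = 0.52.
Capital: 0.48 × 6.1 = 2.928 pp.
Total hours worked: 0.52 × 3.95 = 2.054 pp.
TFP growth = 8.85 − 4.982 = 3.868%.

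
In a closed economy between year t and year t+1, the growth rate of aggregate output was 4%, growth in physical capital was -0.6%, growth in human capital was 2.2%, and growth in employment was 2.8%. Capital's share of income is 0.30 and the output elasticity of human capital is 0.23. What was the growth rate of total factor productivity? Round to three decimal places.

Labor's share = 1 − 0.3 − 0.23 = 0.47.
Physical capital: 0.3 × (-0.6) = -0.18 pp.
Human capital: 0.23 × 2.2 = 0.506 pp.
Employment: 0.47 × 2.8 = 1.316 pp.
TFP growth = 4 − 1.642 = 2.358%.

Total factor productivity growth was 2.358%.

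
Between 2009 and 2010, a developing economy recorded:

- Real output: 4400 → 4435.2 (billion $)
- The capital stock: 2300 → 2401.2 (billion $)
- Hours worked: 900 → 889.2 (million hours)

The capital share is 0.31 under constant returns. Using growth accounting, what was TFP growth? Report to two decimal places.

TFP growth was 0.26%.

Real output growth = (4435.2 − 4400) / 4400 = 0.8%.
The capital stock growth = (2401.2 − 2300) / 2300 = 4.4%.
Hours worked growth = (889.2 − 900) / 900 = -1.2%.
Labor's share = 1 − 0.31 = 0.69.
The capital stock: 0.31 × 4.4 = 1.364 pp.
Hours worked: 0.69 × (-1.2) = -0.828 pp.
TFP growth = 0.8 − 0.536 = 0.264%.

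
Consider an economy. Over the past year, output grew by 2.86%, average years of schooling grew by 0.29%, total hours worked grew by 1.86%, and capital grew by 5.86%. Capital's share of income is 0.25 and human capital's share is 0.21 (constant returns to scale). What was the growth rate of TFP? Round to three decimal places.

TFP growth was 0.330%.

Labor's share = 1 − 0.25 − 0.21 = 0.54.
Capital: 0.25 × 5.86 = 1.465 pp.
Average years of schooling: 0.21 × 0.29 = 0.0609 pp.
Total hours worked: 0.54 × 1.86 = 1.0044 pp.
TFP growth = 2.86 − 2.5303 = 0.3297%.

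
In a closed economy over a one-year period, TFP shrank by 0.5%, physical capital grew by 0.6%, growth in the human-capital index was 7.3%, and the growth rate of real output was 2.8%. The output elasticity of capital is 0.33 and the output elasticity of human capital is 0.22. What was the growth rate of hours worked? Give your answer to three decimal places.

Labor's share = 1 − 0.33 − 0.22 = 0.45.
gY = gA + 0.33×0.6 + 0.22×7.3 + 0.45×g.
0.45×g = 2.8 + 0.5 − 1.804 = 1.496.
g = 1.496 / 0.45 = 3.32444%.

3.324%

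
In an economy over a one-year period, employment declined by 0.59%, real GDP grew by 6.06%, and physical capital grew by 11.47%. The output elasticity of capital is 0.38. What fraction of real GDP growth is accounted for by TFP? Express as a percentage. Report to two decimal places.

TFP accounted for 34.11% of growth.

Labor's share = 1 − 0.38 = 0.62.
Physical capital: 0.38 × 11.47 = 4.3586 pp.
Employment: 0.62 × (-0.59) = -0.3658 pp.
TFP growth = 6.06 − 3.9928 = 2.0672%.
TFP share of growth = 2.0672 / 6.06 × 100 = 34.1122%.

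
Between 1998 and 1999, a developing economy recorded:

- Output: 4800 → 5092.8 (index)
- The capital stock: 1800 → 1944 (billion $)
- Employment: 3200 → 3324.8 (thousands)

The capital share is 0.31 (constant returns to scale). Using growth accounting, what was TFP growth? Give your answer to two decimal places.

Output growth = (5092.8 − 4800) / 4800 = 6.1%.
The capital stock growth = (1944 − 1800) / 1800 = 8%.
Employment growth = (3324.8 − 3200) / 3200 = 3.9%.
Labor's share = 1 − 0.31 = 0.69.
The capital stock: 0.31 × 8 = 2.48 pp.
Employment: 0.69 × 3.9 = 2.691 pp.
TFP growth = 6.1 − 5.171 = 0.929%.

0.93%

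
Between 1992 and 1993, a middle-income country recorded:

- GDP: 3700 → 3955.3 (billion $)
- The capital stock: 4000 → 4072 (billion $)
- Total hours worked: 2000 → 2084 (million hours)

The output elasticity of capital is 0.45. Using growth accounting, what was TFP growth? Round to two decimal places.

3.78%

GDP growth = (3955.3 − 3700) / 3700 = 6.9%.
The capital stock growth = (4072 − 4000) / 4000 = 1.8%.
Total hours worked growth = (2084 − 2000) / 2000 = 4.2%.
Labor's share = 1 − 0.45 = 0.55.
The capital stock: 0.45 × 1.8 = 0.81 pp.
Total hours worked: 0.55 × 4.2 = 2.31 pp.
TFP growth = 6.9 − 3.12 = 3.78%.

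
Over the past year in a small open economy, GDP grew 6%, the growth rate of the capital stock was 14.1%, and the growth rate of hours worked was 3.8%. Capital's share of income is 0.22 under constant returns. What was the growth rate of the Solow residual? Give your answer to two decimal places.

Labor's share = 1 − 0.22 = 0.78.
The capital stock: 0.22 × 14.1 = 3.102 pp.
Hours worked: 0.78 × 3.8 = 2.964 pp.
TFP growth = 6 − 6.066 = -0.066%.

-0.07%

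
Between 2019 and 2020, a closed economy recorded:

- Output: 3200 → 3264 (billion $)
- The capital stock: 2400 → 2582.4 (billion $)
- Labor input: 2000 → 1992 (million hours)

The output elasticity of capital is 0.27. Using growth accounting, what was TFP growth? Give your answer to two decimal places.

TFP grew 0.24%.

Output growth = (3264 − 3200) / 3200 = 2%.
The capital stock growth = (2582.4 − 2400) / 2400 = 7.6%.
Labor input growth = (1992 − 2000) / 2000 = -0.4%.
Labor's share = 1 − 0.27 = 0.73.
The capital stock: 0.27 × 7.6 = 2.052 pp.
Labor input: 0.73 × (-0.4) = -0.292 pp.
TFP growth = 2 − 1.76 = 0.24%.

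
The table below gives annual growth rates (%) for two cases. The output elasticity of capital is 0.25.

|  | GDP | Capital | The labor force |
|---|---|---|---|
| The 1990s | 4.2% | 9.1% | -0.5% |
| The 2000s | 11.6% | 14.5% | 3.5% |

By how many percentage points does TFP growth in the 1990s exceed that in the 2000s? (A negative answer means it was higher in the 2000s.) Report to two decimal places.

Labor's share = 1 − 0.25 = 0.75.
The 1990s: TFP = 4.2 − 2.275 + 0.375 = 2.3%.
The 2000s: TFP = 11.6 − 3.625 − 2.625 = 5.35%.
Difference = 2.3 − (5.35) = -3.05 pp.

-3.05 percentage points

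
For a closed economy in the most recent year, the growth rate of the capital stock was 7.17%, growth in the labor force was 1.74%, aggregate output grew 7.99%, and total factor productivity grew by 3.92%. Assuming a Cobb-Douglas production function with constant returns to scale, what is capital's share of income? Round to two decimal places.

gY = gA + α·gK + (1−α)·gL, so gY − gA − gL = α(gK − gL).
7.99 − 3.92 − 1.74 = α × (7.17 − 1.74).
2.33 = 5.43 α, so α = 0.4291.

Capital's share of income is 0.43.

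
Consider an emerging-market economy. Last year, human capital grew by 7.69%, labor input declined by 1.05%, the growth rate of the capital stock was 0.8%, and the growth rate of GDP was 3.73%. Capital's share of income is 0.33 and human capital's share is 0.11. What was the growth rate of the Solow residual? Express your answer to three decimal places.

3.208%

Labor's share = 1 − 0.33 − 0.11 = 0.56.
The capital stock: 0.33 × 0.8 = 0.264 pp.
Human capital: 0.11 × 7.69 = 0.8459 pp.
Labor input: 0.56 × (-1.05) = -0.588 pp.
TFP growth = 3.73 − 0.5219 = 3.2081%.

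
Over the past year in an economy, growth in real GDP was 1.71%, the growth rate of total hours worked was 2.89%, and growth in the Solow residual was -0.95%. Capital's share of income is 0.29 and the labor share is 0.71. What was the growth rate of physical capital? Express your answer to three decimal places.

2.097%

Labor's share = 1 − 0.29 = 0.71.
gY = gA + 0.71×2.89 + 0.29×g.
0.29×g = 1.71 + 0.95 − 2.0519 = 0.6081.
g = 0.6081 / 0.29 = 2.0969%.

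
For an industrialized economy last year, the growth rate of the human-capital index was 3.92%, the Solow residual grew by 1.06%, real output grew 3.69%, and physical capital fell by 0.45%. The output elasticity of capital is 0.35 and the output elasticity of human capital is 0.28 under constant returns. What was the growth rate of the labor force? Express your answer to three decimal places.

The labor force growth was 4.567%.

Labor's share = 1 − 0.35 − 0.28 = 0.37.
gY = gA + 0.35×(-0.45) + 0.28×3.92 + 0.37×g.
0.37×g = 3.69 − 1.06 − 0.9401 = 1.6899.
g = 1.6899 / 0.37 = 4.5673%.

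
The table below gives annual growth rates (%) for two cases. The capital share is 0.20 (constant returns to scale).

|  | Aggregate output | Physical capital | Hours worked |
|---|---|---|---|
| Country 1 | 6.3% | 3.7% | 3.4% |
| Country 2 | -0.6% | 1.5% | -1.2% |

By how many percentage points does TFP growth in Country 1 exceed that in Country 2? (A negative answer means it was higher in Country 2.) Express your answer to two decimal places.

2.78 percentage points

Labor's share = 1 − 0.2 = 0.8.
Country 1: TFP = 6.3 − 0.74 − 2.72 = 2.84%.
Country 2: TFP = -0.6 − 0.3 + 0.96 = 0.06%.
Difference = 2.84 − (0.06) = 2.78 pp.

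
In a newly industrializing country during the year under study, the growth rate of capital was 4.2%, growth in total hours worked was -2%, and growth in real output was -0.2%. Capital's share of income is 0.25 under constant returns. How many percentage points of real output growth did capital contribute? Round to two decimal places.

Contribution = share × growth = 0.25 × 4.2 = 1.05 pp.

1.05 pp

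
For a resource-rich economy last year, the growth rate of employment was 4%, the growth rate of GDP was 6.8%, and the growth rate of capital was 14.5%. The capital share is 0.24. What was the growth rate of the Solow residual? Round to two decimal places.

0.28%

Labor's share = 1 − 0.24 = 0.76.
Capital: 0.24 × 14.5 = 3.48 pp.
Employment: 0.76 × 4 = 3.04 pp.
TFP growth = 6.8 − 6.52 = 0.28%.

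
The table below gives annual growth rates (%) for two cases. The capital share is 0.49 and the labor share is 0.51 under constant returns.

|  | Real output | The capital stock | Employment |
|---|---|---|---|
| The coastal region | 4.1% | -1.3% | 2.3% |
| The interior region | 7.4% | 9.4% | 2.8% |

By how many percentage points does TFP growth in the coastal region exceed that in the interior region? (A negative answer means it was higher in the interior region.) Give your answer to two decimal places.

Labor's share = 1 − 0.49 = 0.51.
The coastal region: TFP = 4.1 + 0.637 − 1.173 = 3.564%.
The interior region: TFP = 7.4 − 4.606 − 1.428 = 1.366%.
Difference = 3.564 − (1.366) = 2.198 pp.

2.20 percentage points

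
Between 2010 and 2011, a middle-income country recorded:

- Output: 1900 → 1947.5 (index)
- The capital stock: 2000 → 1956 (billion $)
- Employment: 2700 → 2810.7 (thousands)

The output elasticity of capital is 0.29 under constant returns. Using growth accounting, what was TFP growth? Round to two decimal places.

TFP grew 0.23%.

Output growth = (1947.5 − 1900) / 1900 = 2.5%.
The capital stock growth = (1956 − 2000) / 2000 = -2.2%.
Employment growth = (2810.7 − 2700) / 2700 = 4.1%.
Labor's share = 1 − 0.29 = 0.71.
The capital stock: 0.29 × (-2.2) = -0.638 pp.
Employment: 0.71 × 4.1 = 2.911 pp.
TFP growth = 2.5 − 2.273 = 0.227%.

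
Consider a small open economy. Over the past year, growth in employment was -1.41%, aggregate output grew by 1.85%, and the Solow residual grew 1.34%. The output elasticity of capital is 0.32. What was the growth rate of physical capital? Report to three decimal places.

Labor's share = 1 − 0.32 = 0.68.
gY = gA + 0.68×(-1.41) + 0.32×g.
0.32×g = 1.85 − 1.34 + 0.9588 = 1.4688.
g = 1.4688 / 0.32 = 4.59%.

4.590%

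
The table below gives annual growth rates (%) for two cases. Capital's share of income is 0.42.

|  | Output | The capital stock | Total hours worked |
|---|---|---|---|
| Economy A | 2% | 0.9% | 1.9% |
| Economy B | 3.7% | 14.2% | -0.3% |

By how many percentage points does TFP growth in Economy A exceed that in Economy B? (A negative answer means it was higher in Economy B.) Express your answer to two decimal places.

2.61 percentage points

Labor's share = 1 − 0.42 = 0.58.
Economy A: TFP = 2 − 0.378 − 1.102 = 0.52%.
Economy B: TFP = 3.7 − 5.964 + 0.174 = -2.09%.
Difference = 0.52 − (-2.09) = 2.61 pp.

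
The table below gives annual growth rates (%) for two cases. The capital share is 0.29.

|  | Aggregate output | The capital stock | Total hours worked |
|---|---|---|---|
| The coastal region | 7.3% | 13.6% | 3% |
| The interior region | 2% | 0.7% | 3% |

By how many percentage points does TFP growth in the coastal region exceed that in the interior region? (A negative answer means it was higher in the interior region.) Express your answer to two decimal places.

1.56 percentage points

Labor's share = 1 − 0.29 = 0.71.
The coastal region: TFP = 7.3 − 3.944 − 2.13 = 1.226%.
The interior region: TFP = 2 − 0.203 − 2.13 = -0.333%.
Difference = 1.226 − (-0.333) = 1.559 pp.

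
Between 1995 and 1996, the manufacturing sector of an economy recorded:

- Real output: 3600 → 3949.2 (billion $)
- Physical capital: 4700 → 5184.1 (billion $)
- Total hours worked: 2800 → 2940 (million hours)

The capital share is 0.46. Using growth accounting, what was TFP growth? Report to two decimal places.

Real output growth = (3949.2 − 3600) / 3600 = 9.7%.
Physical capital growth = (5184.1 − 4700) / 4700 = 10.3%.
Total hours worked growth = (2940 − 2800) / 2800 = 5%.
Labor's share = 1 − 0.46 = 0.54.
Physical capital: 0.46 × 10.3 = 4.738 pp.
Total hours worked: 0.54 × 5 = 2.7 pp.
TFP growth = 9.7 − 7.438 = 2.262%.

2.26%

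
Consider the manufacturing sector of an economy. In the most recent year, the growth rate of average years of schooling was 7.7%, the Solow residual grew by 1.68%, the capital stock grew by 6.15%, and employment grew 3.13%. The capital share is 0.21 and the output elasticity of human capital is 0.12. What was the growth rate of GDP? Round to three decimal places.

Labor's share = 1 − 0.21 − 0.12 = 0.67.
The capital stock: 0.21 × 6.15 = 1.2915 pp.
Average years of schooling: 0.12 × 7.7 = 0.924 pp.
Employment: 0.67 × 3.13 = 2.0971 pp.
Output growth = 1.68 + 4.3126 = 5.9926%.

5.993%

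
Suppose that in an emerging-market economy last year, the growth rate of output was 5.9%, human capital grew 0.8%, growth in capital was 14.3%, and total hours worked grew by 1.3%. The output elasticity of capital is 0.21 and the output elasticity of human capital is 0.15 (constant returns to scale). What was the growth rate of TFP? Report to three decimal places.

Labor's share = 1 − 0.21 − 0.15 = 0.64.
Capital: 0.21 × 14.3 = 3.003 pp.
Human capital: 0.15 × 0.8 = 0.12 pp.
Total hours worked: 0.64 × 1.3 = 0.832 pp.
TFP growth = 5.9 − 3.955 = 1.945%.

1.945%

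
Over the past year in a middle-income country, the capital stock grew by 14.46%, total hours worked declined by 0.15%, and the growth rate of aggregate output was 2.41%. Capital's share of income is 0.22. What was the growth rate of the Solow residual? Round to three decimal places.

-0.654%

Labor's share = 1 − 0.22 = 0.78.
The capital stock: 0.22 × 14.46 = 3.1812 pp.
Total hours worked: 0.78 × (-0.15) = -0.117 pp.
TFP growth = 2.41 − 3.0642 = -0.6542%.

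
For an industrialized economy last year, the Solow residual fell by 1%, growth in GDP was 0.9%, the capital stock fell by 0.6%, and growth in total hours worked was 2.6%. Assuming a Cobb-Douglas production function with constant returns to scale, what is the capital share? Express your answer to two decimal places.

The capital share is 0.22.

gY = gA + α·gK + (1−α)·gL, so gY − gA − gL = α(gK − gL).
0.9 + 1 − 2.6 = α × (-0.6 − 2.6).
-0.7 = -3.2 α, so α = 0.2188.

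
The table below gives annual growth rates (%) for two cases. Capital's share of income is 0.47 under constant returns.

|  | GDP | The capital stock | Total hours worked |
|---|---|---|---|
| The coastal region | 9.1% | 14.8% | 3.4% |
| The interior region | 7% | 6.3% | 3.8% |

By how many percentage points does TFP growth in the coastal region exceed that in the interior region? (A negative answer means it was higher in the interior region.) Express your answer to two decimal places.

Labor's share = 1 − 0.47 = 0.53.
The coastal region: TFP = 9.1 − 6.956 − 1.802 = 0.342%.
The interior region: TFP = 7 − 2.961 − 2.014 = 2.025%.
Difference = 0.342 − (2.025) = -1.683 pp.

-1.68 percentage points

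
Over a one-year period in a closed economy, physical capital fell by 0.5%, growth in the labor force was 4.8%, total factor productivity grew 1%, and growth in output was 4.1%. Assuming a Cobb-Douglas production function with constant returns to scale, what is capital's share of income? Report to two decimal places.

α = 0.32

gY = gA + α·gK + (1−α)·gL, so gY − gA − gL = α(gK − gL).
4.1 − 1 − 4.8 = α × (-0.5 − 4.8).
-1.7 = -5.3 α, so α = 0.3208.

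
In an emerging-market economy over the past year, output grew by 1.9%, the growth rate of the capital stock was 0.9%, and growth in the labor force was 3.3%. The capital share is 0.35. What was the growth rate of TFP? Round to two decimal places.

-0.56%

Labor's share = 1 − 0.35 = 0.65.
The capital stock: 0.35 × 0.9 = 0.315 pp.
The labor force: 0.65 × 3.3 = 2.145 pp.
TFP growth = 1.9 − 2.46 = -0.56%.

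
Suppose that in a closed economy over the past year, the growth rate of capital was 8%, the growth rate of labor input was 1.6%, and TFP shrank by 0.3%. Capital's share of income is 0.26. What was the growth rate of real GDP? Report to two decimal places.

Labor's share = 1 − 0.26 = 0.74.
Capital: 0.26 × 8 = 2.08 pp.
Labor input: 0.74 × 1.6 = 1.184 pp.
Output growth = -0.3 + 3.264 = 2.964%.

Real GDP growth was 2.96%.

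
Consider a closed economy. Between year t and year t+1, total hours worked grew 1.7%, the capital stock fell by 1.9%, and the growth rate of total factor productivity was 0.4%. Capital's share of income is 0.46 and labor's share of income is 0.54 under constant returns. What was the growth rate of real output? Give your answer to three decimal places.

Real output growth was 0.444%.

Labor's share = 1 − 0.46 = 0.54.
The capital stock: 0.46 × (-1.9) = -0.874 pp.
Total hours worked: 0.54 × 1.7 = 0.918 pp.
Output growth = 0.4 + 0.044 = 0.444%.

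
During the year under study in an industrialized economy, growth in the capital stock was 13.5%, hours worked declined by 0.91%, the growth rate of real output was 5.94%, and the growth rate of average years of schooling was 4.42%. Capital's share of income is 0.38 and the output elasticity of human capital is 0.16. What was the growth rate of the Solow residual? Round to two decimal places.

Labor's share = 1 − 0.38 − 0.16 = 0.46.
The capital stock: 0.38 × 13.5 = 5.13 pp.
Average years of schooling: 0.16 × 4.42 = 0.7072 pp.
Hours worked: 0.46 × (-0.91) = -0.4186 pp.
TFP growth = 5.94 − 5.4186 = 0.5214%.

0.52%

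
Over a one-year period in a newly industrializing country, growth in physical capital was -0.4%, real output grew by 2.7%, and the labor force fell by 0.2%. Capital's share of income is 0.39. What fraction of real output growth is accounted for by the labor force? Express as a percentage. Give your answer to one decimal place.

Labor's share = 1 − 0.39 = 0.61.
The labor force contributed 0.61 × (-0.2) = -0.122 pp.
Share of growth = -0.122 / 2.7 × 100 = -4.519%.

The labor force accounted for -4.5% of growth.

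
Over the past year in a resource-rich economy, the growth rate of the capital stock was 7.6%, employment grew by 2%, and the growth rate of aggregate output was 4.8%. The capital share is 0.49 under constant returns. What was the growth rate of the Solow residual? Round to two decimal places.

The Solow residual growth was 0.06%.

Labor's share = 1 − 0.49 = 0.51.
The capital stock: 0.49 × 7.6 = 3.724 pp.
Employment: 0.51 × 2 = 1.02 pp.
TFP growth = 4.8 − 4.744 = 0.056%.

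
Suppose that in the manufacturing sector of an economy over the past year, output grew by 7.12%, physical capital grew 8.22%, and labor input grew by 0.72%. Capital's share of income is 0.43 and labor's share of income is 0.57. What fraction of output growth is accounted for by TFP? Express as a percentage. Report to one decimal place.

TFP accounted for 44.6% of growth.

Labor's share = 1 − 0.43 = 0.57.
Physical capital: 0.43 × 8.22 = 3.5346 pp.
Labor input: 0.57 × 0.72 = 0.4104 pp.
TFP growth = 7.12 − 3.945 = 3.175%.
TFP share of growth = 3.175 / 7.12 × 100 = 44.593%.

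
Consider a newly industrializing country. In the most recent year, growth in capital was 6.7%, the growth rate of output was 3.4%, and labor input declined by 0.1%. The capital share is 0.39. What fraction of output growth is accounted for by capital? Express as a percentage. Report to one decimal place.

76.9%

Capital contributed 0.39 × 6.7 = 2.613 pp.
Share of growth = 2.613 / 3.4 × 100 = 76.853%.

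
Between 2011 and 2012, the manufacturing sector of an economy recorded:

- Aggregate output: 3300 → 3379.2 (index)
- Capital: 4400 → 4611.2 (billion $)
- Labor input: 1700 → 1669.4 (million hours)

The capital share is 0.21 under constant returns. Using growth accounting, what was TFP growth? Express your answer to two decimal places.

TFP growth was 2.81%.

Aggregate output growth = (3379.2 − 3300) / 3300 = 2.4%.
Capital growth = (4611.2 − 4400) / 4400 = 4.8%.
Labor input growth = (1669.4 − 1700) / 1700 = -1.8%.
Labor's share = 1 − 0.21 = 0.79.
Capital: 0.21 × 4.8 = 1.008 pp.
Labor input: 0.79 × (-1.8) = -1.422 pp.
TFP growth = 2.4 + 0.414 = 2.814%.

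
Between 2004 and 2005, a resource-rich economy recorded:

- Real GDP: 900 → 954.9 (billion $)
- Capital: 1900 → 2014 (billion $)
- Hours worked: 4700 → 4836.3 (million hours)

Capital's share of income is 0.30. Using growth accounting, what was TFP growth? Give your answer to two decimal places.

TFP growth was 2.27%.

Real GDP growth = (954.9 − 900) / 900 = 6.1%.
Capital growth = (2014 − 1900) / 1900 = 6%.
Hours worked growth = (4836.3 − 4700) / 4700 = 2.9%.
Labor's share = 1 − 0.3 = 0.7.
Capital: 0.3 × 6 = 1.8 pp.
Hours worked: 0.7 × 2.9 = 2.03 pp.
TFP growth = 6.1 − 3.83 = 2.27%.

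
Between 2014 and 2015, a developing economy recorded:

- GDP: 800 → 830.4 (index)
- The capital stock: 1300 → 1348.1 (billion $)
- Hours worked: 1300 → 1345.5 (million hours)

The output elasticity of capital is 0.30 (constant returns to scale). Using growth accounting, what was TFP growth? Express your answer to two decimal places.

GDP growth = (830.4 − 800) / 800 = 3.8%.
The capital stock growth = (1348.1 − 1300) / 1300 = 3.7%.
Hours worked growth = (1345.5 − 1300) / 1300 = 3.5%.
Labor's share = 1 − 0.3 = 0.7.
The capital stock: 0.3 × 3.7 = 1.11 pp.
Hours worked: 0.7 × 3.5 = 2.45 pp.
TFP growth = 3.8 − 3.56 = 0.24%.

0.24%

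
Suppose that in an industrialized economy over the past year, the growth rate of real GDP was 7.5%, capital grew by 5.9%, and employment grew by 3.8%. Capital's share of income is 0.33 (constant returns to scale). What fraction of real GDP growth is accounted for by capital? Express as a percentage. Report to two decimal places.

Capital contributed 0.33 × 5.9 = 1.947 pp.
Share of growth = 1.947 / 7.5 × 100 = 25.96%.

25.96%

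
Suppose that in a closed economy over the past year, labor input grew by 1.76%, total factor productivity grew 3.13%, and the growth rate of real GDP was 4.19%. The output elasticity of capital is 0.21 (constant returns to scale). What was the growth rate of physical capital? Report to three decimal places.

-1.573%

Labor's share = 1 − 0.21 = 0.79.
gY = gA + 0.79×1.76 + 0.21×g.
0.21×g = 4.19 − 3.13 − 1.3904 = -0.3304.
g = -0.3304 / 0.21 = -1.57333%.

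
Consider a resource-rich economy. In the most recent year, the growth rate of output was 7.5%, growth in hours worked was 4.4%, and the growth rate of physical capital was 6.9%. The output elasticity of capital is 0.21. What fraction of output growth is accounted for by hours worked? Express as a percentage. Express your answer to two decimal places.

Hours worked accounted for 46.35% of growth.

Labor's share = 1 − 0.21 = 0.79.
Hours worked contributed 0.79 × 4.4 = 3.476 pp.
Share of growth = 3.476 / 7.5 × 100 = 46.3467%.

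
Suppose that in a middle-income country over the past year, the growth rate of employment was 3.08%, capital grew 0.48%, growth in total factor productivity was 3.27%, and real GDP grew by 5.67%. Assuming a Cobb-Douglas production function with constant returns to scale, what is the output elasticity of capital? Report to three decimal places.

α = 0.262

gY = gA + α·gK + (1−α)·gL, so gY − gA − gL = α(gK − gL).
5.67 − 3.27 − 3.08 = α × (0.48 − 3.08).
-0.68 = -2.6 α, so α = 0.26154.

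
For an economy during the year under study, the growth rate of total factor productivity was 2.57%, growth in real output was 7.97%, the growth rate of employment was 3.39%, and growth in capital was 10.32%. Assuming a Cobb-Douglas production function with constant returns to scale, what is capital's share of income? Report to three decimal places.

gY = gA + α·gK + (1−α)·gL, so gY − gA − gL = α(gK − gL).
7.97 − 2.57 − 3.39 = α × (10.32 − 3.39).
2.01 = 6.93 α, so α = 0.29004.

α = 0.290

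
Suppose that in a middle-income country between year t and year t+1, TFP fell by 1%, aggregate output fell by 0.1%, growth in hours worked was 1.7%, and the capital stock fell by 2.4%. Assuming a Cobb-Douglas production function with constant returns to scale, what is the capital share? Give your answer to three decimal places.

gY = gA + α·gK + (1−α)·gL, so gY − gA − gL = α(gK − gL).
-0.1 + 1 − 1.7 = α × (-2.4 − 1.7).
-0.8 = -4.1 α, so α = 0.19512.

α = 0.195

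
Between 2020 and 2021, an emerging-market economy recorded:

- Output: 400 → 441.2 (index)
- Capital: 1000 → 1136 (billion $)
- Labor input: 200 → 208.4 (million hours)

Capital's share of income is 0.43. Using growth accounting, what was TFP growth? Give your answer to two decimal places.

2.06%

Output growth = (441.2 − 400) / 400 = 10.3%.
Capital growth = (1136 − 1000) / 1000 = 13.6%.
Labor input growth = (208.4 − 200) / 200 = 4.2%.
Labor's share = 1 − 0.43 = 0.57.
Capital: 0.43 × 13.6 = 5.848 pp.
Labor input: 0.57 × 4.2 = 2.394 pp.
TFP growth = 10.3 − 8.242 = 2.058%.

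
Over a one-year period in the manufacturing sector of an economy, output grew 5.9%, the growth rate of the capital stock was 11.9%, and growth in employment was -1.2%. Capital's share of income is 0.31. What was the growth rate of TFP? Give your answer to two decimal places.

Labor's share = 1 − 0.31 = 0.69.
The capital stock: 0.31 × 11.9 = 3.689 pp.
Employment: 0.69 × (-1.2) = -0.828 pp.
TFP growth = 5.9 − 2.861 = 3.039%.

TFP grew 3.04%.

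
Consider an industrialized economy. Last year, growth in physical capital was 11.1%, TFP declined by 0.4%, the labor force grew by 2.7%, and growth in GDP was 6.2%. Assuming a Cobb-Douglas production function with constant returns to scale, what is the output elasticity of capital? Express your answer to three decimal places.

gY = gA + α·gK + (1−α)·gL, so gY − gA − gL = α(gK − gL).
6.2 + 0.4 − 2.7 = α × (11.1 − 2.7).
3.9 = 8.4 α, so α = 0.46429.

The output elasticity of capital is 0.464.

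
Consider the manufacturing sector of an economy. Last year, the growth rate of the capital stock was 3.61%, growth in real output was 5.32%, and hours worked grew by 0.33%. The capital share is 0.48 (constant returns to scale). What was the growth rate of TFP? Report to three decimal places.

Labor's share = 1 − 0.48 = 0.52.
The capital stock: 0.48 × 3.61 = 1.7328 pp.
Hours worked: 0.52 × 0.33 = 0.1716 pp.
TFP growth = 5.32 − 1.9044 = 3.4156%.

TFP grew 3.416%.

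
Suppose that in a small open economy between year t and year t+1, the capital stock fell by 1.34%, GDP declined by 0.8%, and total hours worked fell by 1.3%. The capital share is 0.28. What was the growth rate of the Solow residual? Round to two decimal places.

Labor's share = 1 − 0.28 = 0.72.
The capital stock: 0.28 × (-1.34) = -0.3752 pp.
Total hours worked: 0.72 × (-1.3) = -0.936 pp.
TFP growth = -0.8 + 1.3112 = 0.5112%.

0.51%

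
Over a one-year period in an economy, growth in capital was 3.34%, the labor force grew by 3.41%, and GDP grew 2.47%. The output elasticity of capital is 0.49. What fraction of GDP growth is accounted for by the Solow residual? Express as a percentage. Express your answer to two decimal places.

The Solow residual accounted for -36.67% of growth.

Labor's share = 1 − 0.49 = 0.51.
Capital: 0.49 × 3.34 = 1.6366 pp.
The labor force: 0.51 × 3.41 = 1.7391 pp.
TFP growth = 2.47 − 3.3757 = -0.9057%.
TFP share of growth = -0.9057 / 2.47 × 100 = -36.668%.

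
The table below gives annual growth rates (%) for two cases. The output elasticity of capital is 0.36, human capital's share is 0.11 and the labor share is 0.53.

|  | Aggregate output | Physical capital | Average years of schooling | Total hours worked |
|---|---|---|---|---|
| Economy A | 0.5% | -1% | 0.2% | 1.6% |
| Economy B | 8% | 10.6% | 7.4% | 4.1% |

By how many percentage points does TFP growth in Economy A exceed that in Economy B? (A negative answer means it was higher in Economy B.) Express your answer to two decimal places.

-1.21 percentage points

Labor's share = 1 − 0.36 − 0.11 = 0.53.
Economy A: TFP = 0.5 + 0.36 − 0.022 − 0.848 = -0.01%.
Economy B: TFP = 8 − 3.816 − 0.814 − 2.173 = 1.197%.
Difference = -0.01 − (1.197) = -1.207 pp.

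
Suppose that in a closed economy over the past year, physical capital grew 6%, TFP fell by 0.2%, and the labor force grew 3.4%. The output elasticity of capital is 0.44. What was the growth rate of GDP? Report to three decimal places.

Labor's share = 1 − 0.44 = 0.56.
Physical capital: 0.44 × 6 = 2.64 pp.
The labor force: 0.56 × 3.4 = 1.904 pp.
Output growth = -0.2 + 4.544 = 4.344%.

GDP grew 4.344%.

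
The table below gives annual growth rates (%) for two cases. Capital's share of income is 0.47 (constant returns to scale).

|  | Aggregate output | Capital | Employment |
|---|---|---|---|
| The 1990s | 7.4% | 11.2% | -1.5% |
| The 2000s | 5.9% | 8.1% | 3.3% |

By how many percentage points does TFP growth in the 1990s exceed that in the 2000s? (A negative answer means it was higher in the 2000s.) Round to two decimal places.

Labor's share = 1 − 0.47 = 0.53.
The 1990s: TFP = 7.4 − 5.264 + 0.795 = 2.931%.
The 2000s: TFP = 5.9 − 3.807 − 1.749 = 0.344%.
Difference = 2.931 − (0.344) = 2.587 pp.

2.59 percentage points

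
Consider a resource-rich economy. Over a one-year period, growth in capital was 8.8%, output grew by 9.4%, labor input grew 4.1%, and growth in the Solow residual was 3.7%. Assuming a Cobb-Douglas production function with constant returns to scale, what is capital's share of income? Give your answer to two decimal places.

0.34

gY = gA + α·gK + (1−α)·gL, so gY − gA − gL = α(gK − gL).
9.4 − 3.7 − 4.1 = α × (8.8 − 4.1).
1.6 = 4.7 α, so α = 0.3404.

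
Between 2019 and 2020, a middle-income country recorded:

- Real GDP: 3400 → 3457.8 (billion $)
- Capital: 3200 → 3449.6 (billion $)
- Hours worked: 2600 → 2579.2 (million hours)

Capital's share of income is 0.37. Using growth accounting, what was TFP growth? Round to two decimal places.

Real GDP growth = (3457.8 − 3400) / 3400 = 1.7%.
Capital growth = (3449.6 − 3200) / 3200 = 7.8%.
Hours worked growth = (2579.2 − 2600) / 2600 = -0.8%.
Labor's share = 1 − 0.37 = 0.63.
Capital: 0.37 × 7.8 = 2.886 pp.
Hours worked: 0.63 × (-0.8) = -0.504 pp.
TFP growth = 1.7 − 2.382 = -0.682%.

-0.68%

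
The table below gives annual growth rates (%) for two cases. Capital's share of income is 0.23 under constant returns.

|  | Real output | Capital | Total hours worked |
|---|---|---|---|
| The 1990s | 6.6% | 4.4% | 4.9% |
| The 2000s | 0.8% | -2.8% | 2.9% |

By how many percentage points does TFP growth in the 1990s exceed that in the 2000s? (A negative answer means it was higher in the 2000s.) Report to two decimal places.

2.60 percentage points

Labor's share = 1 − 0.23 = 0.77.
The 1990s: TFP = 6.6 − 1.012 − 3.773 = 1.815%.
The 2000s: TFP = 0.8 + 0.644 − 2.233 = -0.789%.
Difference = 1.815 − (-0.789) = 2.604 pp.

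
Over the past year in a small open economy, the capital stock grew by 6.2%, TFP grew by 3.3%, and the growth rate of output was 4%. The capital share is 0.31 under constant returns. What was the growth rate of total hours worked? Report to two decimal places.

Labor's share = 1 − 0.31 = 0.69.
gY = gA + 0.31×6.2 + 0.69×g.
0.69×g = 4 − 3.3 − 1.922 = -1.222.
g = -1.222 / 0.69 = -1.771%.

-1.77%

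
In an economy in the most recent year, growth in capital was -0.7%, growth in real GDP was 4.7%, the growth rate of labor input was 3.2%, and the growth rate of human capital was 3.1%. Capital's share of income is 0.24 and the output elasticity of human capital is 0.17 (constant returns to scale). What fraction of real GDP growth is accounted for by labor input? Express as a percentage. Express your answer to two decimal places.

Labor input accounted for 40.17% of growth.

Labor's share = 1 − 0.24 − 0.17 = 0.59.
Labor input contributed 0.59 × 3.2 = 1.888 pp.
Share of growth = 1.888 / 4.7 × 100 = 40.1702%.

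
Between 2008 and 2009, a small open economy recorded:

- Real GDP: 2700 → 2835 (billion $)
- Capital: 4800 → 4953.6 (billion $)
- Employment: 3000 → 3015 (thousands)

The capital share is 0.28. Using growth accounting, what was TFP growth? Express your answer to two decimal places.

Real GDP growth = (2835 − 2700) / 2700 = 5%.
Capital growth = (4953.6 − 4800) / 4800 = 3.2%.
Employment growth = (3015 − 3000) / 3000 = 0.5%.
Labor's share = 1 − 0.28 = 0.72.
Capital: 0.28 × 3.2 = 0.896 pp.
Employment: 0.72 × 0.5 = 0.36 pp.
TFP growth = 5 − 1.256 = 3.744%.

3.74%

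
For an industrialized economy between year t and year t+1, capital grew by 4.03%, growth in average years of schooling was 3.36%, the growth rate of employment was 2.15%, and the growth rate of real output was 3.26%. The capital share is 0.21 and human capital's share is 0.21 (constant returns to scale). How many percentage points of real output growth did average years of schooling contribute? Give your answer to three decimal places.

Contribution = share × growth = 0.21 × 3.36 = 0.7056 pp.

0.706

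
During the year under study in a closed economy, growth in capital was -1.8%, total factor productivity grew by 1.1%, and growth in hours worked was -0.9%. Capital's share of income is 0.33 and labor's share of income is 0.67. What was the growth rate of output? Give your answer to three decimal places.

-0.097%

Labor's share = 1 − 0.33 = 0.67.
Capital: 0.33 × (-1.8) = -0.594 pp.
Hours worked: 0.67 × (-0.9) = -0.603 pp.
Output growth = 1.1 + (-1.197) = -0.097%.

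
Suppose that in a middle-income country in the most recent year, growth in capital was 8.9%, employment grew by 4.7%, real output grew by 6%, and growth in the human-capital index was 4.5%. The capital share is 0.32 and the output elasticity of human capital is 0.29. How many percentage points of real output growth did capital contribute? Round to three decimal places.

2.848

Contribution = share × growth = 0.32 × 8.9 = 2.848 pp.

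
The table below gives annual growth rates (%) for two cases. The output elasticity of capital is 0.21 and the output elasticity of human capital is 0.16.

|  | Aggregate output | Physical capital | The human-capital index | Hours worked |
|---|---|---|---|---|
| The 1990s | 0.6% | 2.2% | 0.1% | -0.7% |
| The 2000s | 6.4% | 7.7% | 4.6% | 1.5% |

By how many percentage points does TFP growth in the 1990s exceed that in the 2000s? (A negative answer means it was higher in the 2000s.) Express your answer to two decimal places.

-2.54 percentage points

Labor's share = 1 − 0.21 − 0.16 = 0.63.
The 1990s: TFP = 0.6 − 0.462 − 0.016 + 0.441 = 0.563%.
The 2000s: TFP = 6.4 − 1.617 − 0.736 − 0.945 = 3.102%.
Difference = 0.563 − (3.102) = -2.539 pp.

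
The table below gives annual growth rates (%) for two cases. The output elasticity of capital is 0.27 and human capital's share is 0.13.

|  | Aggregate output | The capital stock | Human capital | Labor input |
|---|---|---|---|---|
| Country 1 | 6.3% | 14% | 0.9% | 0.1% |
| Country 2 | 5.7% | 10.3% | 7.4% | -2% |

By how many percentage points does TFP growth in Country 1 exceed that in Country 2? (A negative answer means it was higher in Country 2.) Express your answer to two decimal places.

-0.81 percentage points

Labor's share = 1 − 0.27 − 0.13 = 0.6.
Country 1: TFP = 6.3 − 3.78 − 0.117 − 0.06 = 2.343%.
Country 2: TFP = 5.7 − 2.781 − 0.962 + 1.2 = 3.157%.
Difference = 2.343 − (3.157) = -0.814 pp.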